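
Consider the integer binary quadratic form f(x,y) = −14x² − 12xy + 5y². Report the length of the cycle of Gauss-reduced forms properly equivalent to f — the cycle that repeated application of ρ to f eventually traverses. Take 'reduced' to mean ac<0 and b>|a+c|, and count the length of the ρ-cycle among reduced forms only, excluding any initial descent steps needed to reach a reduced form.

D = 424, ⌊√D⌋ = 20
descent: ρ → (5,12,-14)  [lands on river]
river: ρ → (-14,16,3)
river: ρ → (3,20,-2)
river: ρ → (-2,20,3)
river: ρ → (3,16,-14)
river: ρ → (-14,12,5)
river: ρ → (5,18,-5)
river: ρ → (-5,12,14)
river: ρ → (14,16,-3)
river: ρ → (-3,20,2)
river: ρ → (2,20,-3)
river: ρ → (-3,16,14)
river: ρ → (14,12,-5)
river: ρ → (-5,18,5)
ρ-cycle length = 14 (tail of 1 descent step not counted)

14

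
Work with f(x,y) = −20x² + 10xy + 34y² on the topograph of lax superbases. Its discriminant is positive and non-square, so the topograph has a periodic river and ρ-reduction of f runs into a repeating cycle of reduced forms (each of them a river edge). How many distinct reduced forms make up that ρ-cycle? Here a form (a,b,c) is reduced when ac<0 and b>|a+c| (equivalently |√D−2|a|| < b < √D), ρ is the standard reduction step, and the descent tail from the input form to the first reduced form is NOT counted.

D = 2820, ⌊√D⌋ = 53
descent: ρ → (34,-10,-20)
descent: ρ → (-20,50,4)  [lands on river]
river: ρ → (4,46,-44)
river: ρ → (-44,42,6)
river: ρ → (6,42,-44)
river: ρ → (-44,46,4)
river: ρ → (4,50,-20)
river: ρ → (-20,30,24)
river: ρ → (24,18,-26)
river: ρ → (-26,34,16)
river: ρ → (16,30,-30)
river: ρ → (-30,30,16)
river: ρ → (16,34,-26)
river: ρ → (-26,18,24)
river: ρ → (24,30,-20)
ρ-cycle length = 14 (tail of 2 descent steps not counted)

14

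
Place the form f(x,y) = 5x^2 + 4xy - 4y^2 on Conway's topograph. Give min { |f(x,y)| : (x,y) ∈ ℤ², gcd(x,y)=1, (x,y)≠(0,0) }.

river: ρ → (-4,4,5)
river: ρ → (5,6,-3)
river: ρ → (-3,6,5)
river: ρ → (5,4,-4)
closes: descent 0, river 4
min |a| on river = 3

3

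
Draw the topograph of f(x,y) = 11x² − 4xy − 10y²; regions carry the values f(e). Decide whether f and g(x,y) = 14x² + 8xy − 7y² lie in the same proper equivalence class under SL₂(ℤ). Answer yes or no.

D₁ = 456, D₂ = 456
river cycle of f (length 10): (-10, 4, 11), (11, 18, -3), (-3, 18, 11), (11, 4, -10), (-10, 16, 5), (5, 14, -13), (-13, 12, 6), (6, 12, -13), (-13, 14, 5), (5, 16, -10)
river cycle of g (length 6): (-7, 20, 2), (2, 20, -7), (-7, 8, 14), (14, 20, -1), (-1, 20, 14), (14, 8, -7)
cycles differ ⇒ inequivalent

no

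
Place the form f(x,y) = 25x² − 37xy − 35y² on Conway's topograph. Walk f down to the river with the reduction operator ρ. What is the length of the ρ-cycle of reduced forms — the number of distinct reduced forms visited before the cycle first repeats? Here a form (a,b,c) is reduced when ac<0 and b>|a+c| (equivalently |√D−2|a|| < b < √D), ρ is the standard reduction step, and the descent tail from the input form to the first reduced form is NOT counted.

D = 4869, ⌊√D⌋ = 69
descent: ρ → (-35,37,25)  [lands on river]
river: ρ → (25,63,-9)
river: ρ → (-9,63,25)
river: ρ → (25,37,-35)
river: ρ → (-35,33,27)
river: ρ → (27,21,-41)
river: ρ → (-41,61,7)
river: ρ → (7,65,-23)
river: ρ → (-23,27,45)
river: ρ → (45,63,-5)
river: ρ → (-5,67,19)
river: ρ → (19,47,-35)
river: ρ → (-35,23,31)
river: ρ → (31,39,-27)
river: ρ → (-27,69,1)
river: ρ → (1,69,-27)
river: ρ → (-27,39,31)
river: ρ → (31,23,-35)
river: ρ → (-35,47,19)
river: ρ → (19,67,-5)
river: ρ → (-5,63,45)
river: ρ → (45,27,-23)
river: ρ → (-23,65,7)
river: ρ → (7,61,-41)
river: ρ → (-41,21,27)
river: ρ → (27,33,-35)
ρ-cycle length = 26 (tail of 1 descent step not counted)

26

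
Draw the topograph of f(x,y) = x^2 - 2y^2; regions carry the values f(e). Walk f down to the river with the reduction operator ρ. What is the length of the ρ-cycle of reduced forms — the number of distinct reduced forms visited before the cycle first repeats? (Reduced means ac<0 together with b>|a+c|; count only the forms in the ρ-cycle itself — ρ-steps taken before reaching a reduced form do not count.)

D = 8, ⌊√D⌋ = 2
descent: ρ → (-2,0,1)
descent: ρ → (1,2,-1)  [lands on river]
river: ρ → (-1,2,1)
ρ-cycle length = 2 (tail of 2 descent steps not counted)

2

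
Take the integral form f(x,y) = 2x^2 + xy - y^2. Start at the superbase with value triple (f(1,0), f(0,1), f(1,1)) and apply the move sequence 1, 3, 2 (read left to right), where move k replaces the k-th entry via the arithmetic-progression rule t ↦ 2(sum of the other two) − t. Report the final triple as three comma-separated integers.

start (2,-1,2) = (f(1,0),f(0,1),f(1,1))
replace slot 1: 2·((-1)+2) − 2 = 0 → (0,-1,2)
replace slot 3: 2·(0+(-1)) − 2 = -4 → (0,-1,-4)
replace slot 2: 2·(0+(-4)) − (-1) = -7 → (0,-7,-4)

0,-7,-4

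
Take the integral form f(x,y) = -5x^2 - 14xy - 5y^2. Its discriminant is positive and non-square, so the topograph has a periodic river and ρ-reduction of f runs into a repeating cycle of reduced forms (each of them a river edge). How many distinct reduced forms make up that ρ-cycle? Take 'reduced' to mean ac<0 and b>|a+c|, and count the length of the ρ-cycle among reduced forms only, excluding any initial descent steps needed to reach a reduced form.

D = 96, ⌊√D⌋ = 9
descent: ρ → (-5,4,4)  [lands on river]
river: ρ → (4,4,-5)
river: ρ → (-5,6,3)
river: ρ → (3,6,-5)
ρ-cycle length = 4 (tail of 1 descent step not counted)

4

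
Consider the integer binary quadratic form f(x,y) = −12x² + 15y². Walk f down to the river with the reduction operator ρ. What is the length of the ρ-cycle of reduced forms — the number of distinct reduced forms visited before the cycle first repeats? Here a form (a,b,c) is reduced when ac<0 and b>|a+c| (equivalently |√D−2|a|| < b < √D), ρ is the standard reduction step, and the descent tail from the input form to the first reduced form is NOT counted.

D = 720, ⌊√D⌋ = 26
descent: ρ → (15,0,-12)
descent: ρ → (-12,24,3)  [lands on river]
river: ρ → (3,24,-12)
ρ-cycle length = 2 (tail of 2 descent steps not counted)

2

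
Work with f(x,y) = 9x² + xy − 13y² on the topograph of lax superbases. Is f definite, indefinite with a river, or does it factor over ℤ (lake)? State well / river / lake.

D = b²−4ac = 1² − 4·9·(-13) = 469
D > 0 non-square ⇒ indefinite ⇒ periodic river

river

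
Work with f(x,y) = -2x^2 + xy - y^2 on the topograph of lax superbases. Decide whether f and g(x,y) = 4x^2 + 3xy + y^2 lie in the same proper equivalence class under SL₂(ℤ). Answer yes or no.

D₁ = -7, D₂ = -7
f is negative-definite; reduce −f:
−f: flip: (2,-1,1)→(1,1,2)
−f: reduced (well bottom): (1,1,2) with a≤c, −a<b≤a
flip sign back: reduced form of f is (-1,-1,-2)
g: flip: (4,3,1)→(1,-3,4)
g: translate: b→1 (≡-3 mod 2), so (1,-3,4)→(1,1,2)
g: reduced (well bottom): (1,1,2) with a≤c, −a<b≤a
reduced forms (-1, -1, -2) vs (1, 1, 2) ⇒ inequivalent

no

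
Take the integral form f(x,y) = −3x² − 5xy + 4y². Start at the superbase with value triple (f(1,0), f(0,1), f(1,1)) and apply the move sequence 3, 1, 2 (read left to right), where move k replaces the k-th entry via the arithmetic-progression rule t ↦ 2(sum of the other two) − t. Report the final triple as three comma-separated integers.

start (-3,4,-4) = (f(1,0),f(0,1),f(1,1))
replace slot 3: 2·((-3)+4) − (-4) = 6 → (-3,4,6)
replace slot 1: 2·(4+6) − (-3) = 23 → (23,4,6)
replace slot 2: 2·(23+6) − 4 = 54 → (23,54,6)

23,54,6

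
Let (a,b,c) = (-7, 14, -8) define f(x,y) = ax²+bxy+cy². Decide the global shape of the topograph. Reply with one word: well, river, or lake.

D = b²−4ac = 14² − 4·(-7)·(-8) = -28
D < 0 ⇒ definite ⇒ every region one sign ⇒ single well

well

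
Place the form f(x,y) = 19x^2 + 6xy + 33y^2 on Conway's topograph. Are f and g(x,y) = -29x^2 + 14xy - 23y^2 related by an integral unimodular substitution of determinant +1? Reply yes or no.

D₁ = -2472, D₂ = -2472
f: reduced (well bottom): (19,6,33) with a≤c, −a<b≤a
g is negative-definite; reduce −g:
−g: flip: (29,-14,23)→(23,14,29)
−g: reduced (well bottom): (23,14,29) with a≤c, −a<b≤a
flip sign back: reduced form of g is (-23,-14,-29)
reduced forms (19, 6, 33) vs (-23, -14, -29) ⇒ inequivalent

no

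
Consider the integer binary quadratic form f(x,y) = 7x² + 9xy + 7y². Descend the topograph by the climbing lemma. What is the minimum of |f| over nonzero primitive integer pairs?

translate: b→-5 (≡9 mod 14), so (7,9,7)→(7,-5,5)
flip: (7,-5,5)→(5,5,7)
reduced (well bottom): (5,5,7) with a≤c, −a<b≤a
well minimum = a = 5

5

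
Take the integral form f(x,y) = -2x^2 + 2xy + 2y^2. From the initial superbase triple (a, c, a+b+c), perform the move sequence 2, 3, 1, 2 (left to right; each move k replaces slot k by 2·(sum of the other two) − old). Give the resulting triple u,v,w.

start (-2,2,2) = (f(1,0),f(0,1),f(1,1))
replace slot 2: 2·((-2)+2) − 2 = -2 → (-2,-2,2)
replace slot 3: 2·((-2)+(-2)) − 2 = -10 → (-2,-2,-10)
replace slot 1: 2·((-2)+(-10)) − (-2) = -22 → (-22,-2,-10)
replace slot 2: 2·((-22)+(-10)) − (-2) = -62 → (-22,-62,-10)

-22,-62,-10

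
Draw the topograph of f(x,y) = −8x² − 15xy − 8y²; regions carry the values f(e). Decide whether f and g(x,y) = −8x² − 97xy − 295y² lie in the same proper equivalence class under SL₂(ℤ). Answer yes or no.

D₁ = -31, D₂ = -31
f is negative-definite; reduce −f:
−f: translate: b→-1 (≡15 mod 16), so (8,15,8)→(8,-1,1)
−f: flip: (8,-1,1)→(1,1,8)
−f: reduced (well bottom): (1,1,8) with a≤c, −a<b≤a
flip sign back: reduced form of f is (-1,-1,-8)
g is negative-definite; reduce −g:
−g: translate: b→1 (≡97 mod 16), so (8,97,295)→(8,1,1)
−g: flip: (8,1,1)→(1,-1,8)
−g: translate: b→1 (≡-1 mod 2), so (1,-1,8)→(1,1,8)
−g: reduced (well bottom): (1,1,8) with a≤c, −a<b≤a
flip sign back: reduced form of g is (-1,-1,-8)
reduced forms (-1, -1, -8) vs (-1, -1, -8) ⇒ equivalent

yes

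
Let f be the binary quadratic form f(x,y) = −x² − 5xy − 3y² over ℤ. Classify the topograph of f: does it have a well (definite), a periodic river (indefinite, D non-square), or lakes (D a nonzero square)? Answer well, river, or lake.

D = b²−4ac = (-5)² − 4·(-1)·(-3) = 13
D > 0 non-square ⇒ indefinite ⇒ periodic river

river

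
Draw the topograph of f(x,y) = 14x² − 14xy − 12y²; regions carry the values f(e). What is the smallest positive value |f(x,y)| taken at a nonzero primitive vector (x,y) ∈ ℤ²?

descent: ρ → (-12,14,14)  [lands on river]
river: ρ → (14,14,-12)
river: ρ → (-12,10,16)
river: ρ → (16,22,-6)
river: ρ → (-6,26,8)
river: ρ → (8,22,-12)
river: ρ → (-12,26,4)
river: ρ → (4,22,-24)
river: ρ → (-24,26,2)
river: ρ → (2,26,-24)
river: ρ → (-24,22,4)
river: ρ → (4,26,-12)
river: ρ → (-12,22,8)
river: ρ → (8,26,-6)
river: ρ → (-6,22,16)
river: ρ → (16,10,-12)
closes: descent 1, river 16
min |a| on river = 2

2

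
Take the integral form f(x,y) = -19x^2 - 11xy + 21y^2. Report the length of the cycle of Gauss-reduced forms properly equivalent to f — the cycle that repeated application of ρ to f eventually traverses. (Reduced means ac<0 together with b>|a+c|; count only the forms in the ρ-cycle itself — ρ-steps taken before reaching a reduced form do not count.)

D = 1717, ⌊√D⌋ = 41
descent: ρ → (21,11,-19)  [lands on river]
river: ρ → (-19,27,13)
river: ρ → (13,25,-21)
river: ρ → (-21,17,17)
river: ρ → (17,17,-21)
river: ρ → (-21,25,13)
river: ρ → (13,27,-19)
river: ρ → (-19,11,21)
river: ρ → (21,31,-9)
river: ρ → (-9,41,1)
river: ρ → (1,41,-9)
river: ρ → (-9,31,21)
ρ-cycle length = 12 (tail of 1 descent step not counted)

12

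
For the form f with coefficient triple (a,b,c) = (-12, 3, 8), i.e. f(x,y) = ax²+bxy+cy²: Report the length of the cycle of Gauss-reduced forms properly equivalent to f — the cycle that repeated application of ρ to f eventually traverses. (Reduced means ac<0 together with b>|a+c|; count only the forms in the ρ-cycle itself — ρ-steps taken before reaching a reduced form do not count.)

D = 393, ⌊√D⌋ = 19
descent: ρ → (8,13,-7)  [lands on river]
river: ρ → (-7,15,6)
river: ρ → (6,9,-13)
river: ρ → (-13,17,2)
river: ρ → (2,19,-4)
river: ρ → (-4,13,14)
river: ρ → (14,15,-3)
river: ρ → (-3,15,14)
river: ρ → (14,13,-4)
river: ρ → (-4,19,2)
river: ρ → (2,17,-13)
river: ρ → (-13,9,6)
river: ρ → (6,15,-7)
river: ρ → (-7,13,8)
river: ρ → (8,19,-1)
river: ρ → (-1,19,8)
ρ-cycle length = 16 (tail of 1 descent step not counted)

16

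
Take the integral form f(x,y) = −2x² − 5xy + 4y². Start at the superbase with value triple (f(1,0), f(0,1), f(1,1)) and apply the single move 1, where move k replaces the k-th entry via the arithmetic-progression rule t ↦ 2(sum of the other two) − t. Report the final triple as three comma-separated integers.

start (-2,4,-3) = (f(1,0),f(0,1),f(1,1))
replace slot 1: 2·(4+(-3)) − (-2) = 4 → (4,4,-3)

4,4,-3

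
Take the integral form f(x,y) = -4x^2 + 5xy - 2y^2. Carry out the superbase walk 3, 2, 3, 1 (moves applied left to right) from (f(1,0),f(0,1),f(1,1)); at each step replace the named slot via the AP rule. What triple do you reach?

start (-4,-2,-1) = (f(1,0),f(0,1),f(1,1))
replace slot 3: 2·((-4)+(-2)) − (-1) = -11 → (-4,-2,-11)
replace slot 2: 2·((-4)+(-11)) − (-2) = -28 → (-4,-28,-11)
replace slot 3: 2·((-4)+(-28)) − (-11) = -53 → (-4,-28,-53)
replace slot 1: 2·((-28)+(-53)) − (-4) = -158 → (-158,-28,-53)

-158,-28,-53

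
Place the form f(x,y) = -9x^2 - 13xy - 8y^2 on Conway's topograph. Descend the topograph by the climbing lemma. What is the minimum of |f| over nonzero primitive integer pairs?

translate: b→-5 (≡13 mod 18), so (9,13,8)→(9,-5,4)
flip: (9,-5,4)→(4,5,9)
translate: b→-3 (≡5 mod 8), so (4,5,9)→(4,-3,8)
reduced (well bottom): (4,-3,8) with a≤c, −a<b≤a
well minimum |f| = |-4| = 4 (negative-definite)

4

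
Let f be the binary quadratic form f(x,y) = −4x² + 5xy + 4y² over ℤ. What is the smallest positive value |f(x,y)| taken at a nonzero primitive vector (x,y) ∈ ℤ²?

river: ρ → (4,3,-5)
river: ρ → (-5,7,2)
river: ρ → (2,9,-1)
river: ρ → (-1,9,2)
river: ρ → (2,7,-5)
river: ρ → (-5,3,4)
river: ρ → (4,5,-4)
river: ρ → (-4,3,5)
river: ρ → (5,7,-2)
river: ρ → (-2,9,1)
river: ρ → (1,9,-2)
river: ρ → (-2,7,5)
river: ρ → (5,3,-4)
river: ρ → (-4,5,4)
closes: descent 0, river 14
min |a| on river = 1

1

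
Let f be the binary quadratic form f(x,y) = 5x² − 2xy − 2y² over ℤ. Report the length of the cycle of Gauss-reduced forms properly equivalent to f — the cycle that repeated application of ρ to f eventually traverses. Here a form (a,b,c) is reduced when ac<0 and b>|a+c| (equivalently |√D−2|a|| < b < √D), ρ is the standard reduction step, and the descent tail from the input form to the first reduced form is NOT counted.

D = 44, ⌊√D⌋ = 6
descent: ρ → (-2,6,1)  [lands on river]
river: ρ → (1,6,-2)
ρ-cycle length = 2 (tail of 1 descent step not counted)

2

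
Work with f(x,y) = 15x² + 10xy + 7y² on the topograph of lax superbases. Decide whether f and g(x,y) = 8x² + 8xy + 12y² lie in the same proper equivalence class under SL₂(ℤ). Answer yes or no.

D₁ = -320, D₂ = -320
f: flip: (15,10,7)→(7,-10,15)
f: translate: b→4 (≡-10 mod 14), so (7,-10,15)→(7,4,12)
f: reduced (well bottom): (7,4,12) with a≤c, −a<b≤a
g: reduced (well bottom): (8,8,12) with a≤c, −a<b≤a
reduced forms (7, 4, 12) vs (8, 8, 12) ⇒ inequivalent

no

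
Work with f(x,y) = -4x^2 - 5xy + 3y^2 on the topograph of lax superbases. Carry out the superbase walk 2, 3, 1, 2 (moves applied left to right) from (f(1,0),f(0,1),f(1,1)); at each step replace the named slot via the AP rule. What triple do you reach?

start (-4,3,-6) = (f(1,0),f(0,1),f(1,1))
replace slot 2: 2·((-4)+(-6)) − 3 = -23 → (-4,-23,-6)
replace slot 3: 2·((-4)+(-23)) − (-6) = -48 → (-4,-23,-48)
replace slot 1: 2·((-23)+(-48)) − (-4) = -138 → (-138,-23,-48)
replace slot 2: 2·((-138)+(-48)) − (-23) = -349 → (-138,-349,-48)

-138,-349,-48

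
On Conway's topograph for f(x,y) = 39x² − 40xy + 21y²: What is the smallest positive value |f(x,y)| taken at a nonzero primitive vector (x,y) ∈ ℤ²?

translate: b→38 (≡-40 mod 78), so (39,-40,21)→(39,38,20)
flip: (39,38,20)→(20,-38,39)
translate: b→2 (≡-38 mod 40), so (20,-38,39)→(20,2,21)
reduced (well bottom): (20,2,21) with a≤c, −a<b≤a
well minimum = a = 20

20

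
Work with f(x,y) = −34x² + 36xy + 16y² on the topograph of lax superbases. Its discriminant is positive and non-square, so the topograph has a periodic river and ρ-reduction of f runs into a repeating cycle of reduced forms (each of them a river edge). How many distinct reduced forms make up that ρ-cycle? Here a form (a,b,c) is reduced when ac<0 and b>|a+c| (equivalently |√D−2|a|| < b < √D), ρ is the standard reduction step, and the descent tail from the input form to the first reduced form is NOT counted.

D = 3472, ⌊√D⌋ = 58
river: ρ → (16,28,-42)
river: ρ → (-42,56,2)
river: ρ → (2,56,-42)
river: ρ → (-42,28,16)
river: ρ → (16,36,-34)
river: ρ → (-34,32,18)
river: ρ → (18,40,-26)
river: ρ → (-26,12,32)
river: ρ → (32,52,-6)
river: ρ → (-6,56,14)
river: ρ → (14,56,-6)
river: ρ → (-6,52,32)
river: ρ → (32,12,-26)
river: ρ → (-26,40,18)
river: ρ → (18,32,-34)
river: ρ → (-34,36,16)
ρ-cycle length = 16 (tail of 0 descent steps not counted)

16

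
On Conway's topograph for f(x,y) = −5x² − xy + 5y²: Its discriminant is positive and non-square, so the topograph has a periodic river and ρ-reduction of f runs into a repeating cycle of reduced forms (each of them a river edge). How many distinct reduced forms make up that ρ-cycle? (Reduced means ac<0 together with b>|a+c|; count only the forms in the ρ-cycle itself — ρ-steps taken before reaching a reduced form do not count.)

D = 101, ⌊√D⌋ = 10
descent: ρ → (5,1,-5)  [lands on river]
river: ρ → (-5,9,1)
river: ρ → (1,9,-5)
river: ρ → (-5,1,5)
river: ρ → (5,9,-1)
river: ρ → (-1,9,5)
ρ-cycle length = 6 (tail of 1 descent step not counted)

6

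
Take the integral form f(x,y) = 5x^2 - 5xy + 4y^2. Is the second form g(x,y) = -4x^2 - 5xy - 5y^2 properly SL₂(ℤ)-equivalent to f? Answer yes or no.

D₁ = -55, D₂ = -55
f: translate: b→5 (≡-5 mod 10), so (5,-5,4)→(5,5,4)
f: flip: (5,5,4)→(4,-5,5)
f: translate: b→3 (≡-5 mod 8), so (4,-5,5)→(4,3,4)
f: reduced (well bottom): (4,3,4) with a≤c, −a<b≤a
g is negative-definite; reduce −g:
−g: translate: b→-3 (≡5 mod 8), so (4,5,5)→(4,-3,4)
−g: flip: (4,-3,4)→(4,3,4)
−g: reduced (well bottom): (4,3,4) with a≤c, −a<b≤a
flip sign back: reduced form of g is (-4,-3,-4)
reduced forms (4, 3, 4) vs (-4, -3, -4) ⇒ inequivalent

no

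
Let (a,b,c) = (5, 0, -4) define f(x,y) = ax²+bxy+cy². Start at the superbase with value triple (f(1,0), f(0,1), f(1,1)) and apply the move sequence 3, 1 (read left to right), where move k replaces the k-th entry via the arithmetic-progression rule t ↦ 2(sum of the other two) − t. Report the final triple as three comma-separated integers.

start (5,-4,1) = (f(1,0),f(0,1),f(1,1))
replace slot 3: 2·(5+(-4)) − 1 = 1 → (5,-4,1)
replace slot 1: 2·((-4)+1) − 5 = -11 → (-11,-4,1)

-11,-4,1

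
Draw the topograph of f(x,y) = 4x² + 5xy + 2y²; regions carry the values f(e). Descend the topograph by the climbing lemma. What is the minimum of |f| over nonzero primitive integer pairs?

translate: b→-3 (≡5 mod 8), so (4,5,2)→(4,-3,1)
flip: (4,-3,1)→(1,3,4)
translate: b→1 (≡3 mod 2), so (1,3,4)→(1,1,2)
reduced (well bottom): (1,1,2) with a≤c, −a<b≤a
well minimum = a = 1

1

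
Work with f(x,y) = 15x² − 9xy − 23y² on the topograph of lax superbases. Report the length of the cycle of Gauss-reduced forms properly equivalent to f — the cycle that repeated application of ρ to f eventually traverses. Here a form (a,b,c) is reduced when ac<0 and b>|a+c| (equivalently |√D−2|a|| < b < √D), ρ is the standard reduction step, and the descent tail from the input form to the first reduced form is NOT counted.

D = 1461, ⌊√D⌋ = 38
descent: ρ → (-23,9,15)  [lands on river]
river: ρ → (15,21,-17)
river: ρ → (-17,13,19)
river: ρ → (19,25,-11)
river: ρ → (-11,19,25)
river: ρ → (25,31,-5)
river: ρ → (-5,29,31)
river: ρ → (31,33,-3)
river: ρ → (-3,33,31)
river: ρ → (31,29,-5)
river: ρ → (-5,31,25)
river: ρ → (25,19,-11)
river: ρ → (-11,25,19)
river: ρ → (19,13,-17)
river: ρ → (-17,21,15)
river: ρ → (15,9,-23)
river: ρ → (-23,37,1)
river: ρ → (1,37,-23)
ρ-cycle length = 18 (tail of 1 descent step not counted)

18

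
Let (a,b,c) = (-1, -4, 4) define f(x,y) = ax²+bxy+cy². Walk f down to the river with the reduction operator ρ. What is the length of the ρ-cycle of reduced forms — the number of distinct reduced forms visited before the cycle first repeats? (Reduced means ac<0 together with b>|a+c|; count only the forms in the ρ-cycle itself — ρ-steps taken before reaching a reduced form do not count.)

D = 32, ⌊√D⌋ = 5
descent: ρ → (4,4,-1)  [lands on river]
river: ρ → (-1,4,4)
ρ-cycle length = 2 (tail of 1 descent step not counted)

2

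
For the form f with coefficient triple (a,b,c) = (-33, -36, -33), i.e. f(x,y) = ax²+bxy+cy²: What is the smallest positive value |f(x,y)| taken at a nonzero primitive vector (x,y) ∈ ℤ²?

translate: b→-30 (≡36 mod 66), so (33,36,33)→(33,-30,30)
flip: (33,-30,30)→(30,30,33)
reduced (well bottom): (30,30,33) with a≤c, −a<b≤a
well minimum |f| = |-30| = 30 (negative-definite)

30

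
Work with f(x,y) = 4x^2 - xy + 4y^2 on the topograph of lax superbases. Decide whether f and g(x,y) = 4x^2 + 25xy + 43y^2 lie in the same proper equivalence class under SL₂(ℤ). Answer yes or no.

D₁ = -63, D₂ = -63
f: flip: (4,-1,4)→(4,1,4)
f: reduced (well bottom): (4,1,4) with a≤c, −a<b≤a
g: translate: b→1 (≡25 mod 8), so (4,25,43)→(4,1,4)
g: reduced (well bottom): (4,1,4) with a≤c, −a<b≤a
reduced forms (4, 1, 4) vs (4, 1, 4) ⇒ equivalent

yes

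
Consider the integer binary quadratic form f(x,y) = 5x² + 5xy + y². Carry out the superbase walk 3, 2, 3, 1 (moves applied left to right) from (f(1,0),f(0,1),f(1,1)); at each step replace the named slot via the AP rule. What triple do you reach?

start (5,1,11) = (f(1,0),f(0,1),f(1,1))
replace slot 3: 2·(5+1) − 11 = 1 → (5,1,1)
replace slot 2: 2·(5+1) − 1 = 11 → (5,11,1)
replace slot 3: 2·(5+11) − 1 = 31 → (5,11,31)
replace slot 1: 2·(11+31) − 5 = 79 → (79,11,31)

79,11,31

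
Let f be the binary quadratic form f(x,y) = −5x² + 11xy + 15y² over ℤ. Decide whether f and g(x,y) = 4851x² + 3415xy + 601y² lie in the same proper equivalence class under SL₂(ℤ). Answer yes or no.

D₁ = 421, D₂ = 421
river cycle of f (length 26): (15, 19, -1), (-1, 19, 15), (15, 11, -5), (-5, 19, 3), (3, 17, -11), (-11, 5, 9), (9, 13, -7), (-7, 15, 7), (7, 13, -9), (-9, 5, 11), … (16 more)
river cycle of g (length 26): (15, 19, -1), (-1, 19, 15), (15, 11, -5), (-5, 19, 3), (3, 17, -11), (-11, 5, 9), (9, 13, -7), (-7, 15, 7), (7, 13, -9), (-9, 5, 11), … (16 more)
cycles coincide ⇒ equivalent

yes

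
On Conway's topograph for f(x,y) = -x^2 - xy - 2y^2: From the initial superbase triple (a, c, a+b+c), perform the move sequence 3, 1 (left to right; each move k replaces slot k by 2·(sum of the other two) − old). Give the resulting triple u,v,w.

start (-1,-2,-4) = (f(1,0),f(0,1),f(1,1))
replace slot 3: 2·((-1)+(-2)) − (-4) = -2 → (-1,-2,-2)
replace slot 1: 2·((-2)+(-2)) − (-1) = -7 → (-7,-2,-2)

-7,-2,-2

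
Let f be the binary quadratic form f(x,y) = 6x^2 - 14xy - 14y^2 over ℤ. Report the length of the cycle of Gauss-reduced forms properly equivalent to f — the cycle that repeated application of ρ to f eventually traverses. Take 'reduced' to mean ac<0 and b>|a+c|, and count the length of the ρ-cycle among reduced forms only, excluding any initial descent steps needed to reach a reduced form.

D = 532, ⌊√D⌋ = 23
descent: ρ → (-14,14,6)  [lands on river]
river: ρ → (6,22,-2)
river: ρ → (-2,22,6)
river: ρ → (6,14,-14)
ρ-cycle length = 4 (tail of 1 descent step not counted)

4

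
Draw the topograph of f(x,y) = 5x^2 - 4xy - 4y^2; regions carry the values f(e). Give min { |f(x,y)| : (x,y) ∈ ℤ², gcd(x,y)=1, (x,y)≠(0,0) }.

descent: ρ → (-4,4,5)  [lands on river]
river: ρ → (5,6,-3)
river: ρ → (-3,6,5)
river: ρ → (5,4,-4)
closes: descent 1, river 4
min |a| on river = 3

3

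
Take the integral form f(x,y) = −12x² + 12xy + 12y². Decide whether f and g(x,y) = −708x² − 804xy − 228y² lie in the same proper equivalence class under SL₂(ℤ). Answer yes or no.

D₁ = 720, D₂ = 720
river cycle of f (length 2): (12, 12, -12), (-12, 12, 12)
river cycle of g (length 2): (-12, 12, 12), (12, 12, -12)
cycles coincide ⇒ equivalent

yes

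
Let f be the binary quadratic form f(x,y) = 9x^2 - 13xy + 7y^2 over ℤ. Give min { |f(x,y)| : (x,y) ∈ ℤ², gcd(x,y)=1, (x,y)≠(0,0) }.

translate: b→5 (≡-13 mod 18), so (9,-13,7)→(9,5,3)
flip: (9,5,3)→(3,-5,9)
translate: b→1 (≡-5 mod 6), so (3,-5,9)→(3,1,7)
reduced (well bottom): (3,1,7) with a≤c, −a<b≤a
well minimum = a = 3

3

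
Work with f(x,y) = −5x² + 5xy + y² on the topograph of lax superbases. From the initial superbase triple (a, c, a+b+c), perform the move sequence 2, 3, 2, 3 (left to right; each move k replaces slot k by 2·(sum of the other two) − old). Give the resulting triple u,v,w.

start (-5,1,1) = (f(1,0),f(0,1),f(1,1))
replace slot 2: 2·((-5)+1) − 1 = -9 → (-5,-9,1)
replace slot 3: 2·((-5)+(-9)) − 1 = -29 → (-5,-9,-29)
replace slot 2: 2·((-5)+(-29)) − (-9) = -59 → (-5,-59,-29)
replace slot 3: 2·((-5)+(-59)) − (-29) = -99 → (-5,-59,-99)

-5,-59,-99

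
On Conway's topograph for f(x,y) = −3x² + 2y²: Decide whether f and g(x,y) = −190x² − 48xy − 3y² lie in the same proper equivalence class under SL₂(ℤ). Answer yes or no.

D₁ = 24, D₂ = 24
river cycle of f (length 2): (2, 4, -1), (-1, 4, 2)
river cycle of g (length 2): (2, 4, -1), (-1, 4, 2)
cycles coincide ⇒ equivalent

yes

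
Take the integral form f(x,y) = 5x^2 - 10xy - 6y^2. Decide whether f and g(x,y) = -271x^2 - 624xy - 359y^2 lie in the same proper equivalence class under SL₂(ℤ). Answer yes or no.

D₁ = 220, D₂ = 220
river cycle of f (length 4): (-6, 10, 5), (5, 10, -6), (-6, 14, 1), (1, 14, -6)
river cycle of g (length 4): (-6, 10, 5), (5, 10, -6), (-6, 14, 1), (1, 14, -6)
cycles coincide ⇒ equivalent

yes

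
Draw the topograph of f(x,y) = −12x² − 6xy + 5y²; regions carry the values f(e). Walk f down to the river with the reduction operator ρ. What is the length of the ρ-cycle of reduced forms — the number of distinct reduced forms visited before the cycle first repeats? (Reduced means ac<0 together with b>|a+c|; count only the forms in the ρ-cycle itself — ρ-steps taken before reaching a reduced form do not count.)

D = 276, ⌊√D⌋ = 16
descent: ρ → (5,16,-1)  [lands on river]
river: ρ → (-1,16,5)
river: ρ → (5,14,-4)
river: ρ → (-4,10,11)
river: ρ → (11,12,-3)
river: ρ → (-3,12,11)
river: ρ → (11,10,-4)
river: ρ → (-4,14,5)
ρ-cycle length = 8 (tail of 1 descent step not counted)

8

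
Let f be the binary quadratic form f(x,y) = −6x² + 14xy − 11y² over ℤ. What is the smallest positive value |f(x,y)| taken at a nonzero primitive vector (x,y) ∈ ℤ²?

translate: b→-2 (≡-14 mod 12), so (6,-14,11)→(6,-2,3)
flip: (6,-2,3)→(3,2,6)
reduced (well bottom): (3,2,6) with a≤c, −a<b≤a
well minimum |f| = |-3| = 3 (negative-definite)

3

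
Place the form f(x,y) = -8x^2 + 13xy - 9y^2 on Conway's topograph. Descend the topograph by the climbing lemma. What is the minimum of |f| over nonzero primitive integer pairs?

translate: b→3 (≡-13 mod 16), so (8,-13,9)→(8,3,4)
flip: (8,3,4)→(4,-3,8)
reduced (well bottom): (4,-3,8) with a≤c, −a<b≤a
well minimum |f| = |-4| = 4 (negative-definite)

4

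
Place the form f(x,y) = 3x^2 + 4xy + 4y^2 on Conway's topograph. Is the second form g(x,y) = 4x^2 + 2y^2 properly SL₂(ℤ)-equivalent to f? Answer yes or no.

D₁ = -32, D₂ = -32
f: translate: b→-2 (≡4 mod 6), so (3,4,4)→(3,-2,3)
f: flip: (3,-2,3)→(3,2,3)
f: reduced (well bottom): (3,2,3) with a≤c, −a<b≤a
g: flip: (4,0,2)→(2,0,4)
g: reduced (well bottom): (2,0,4) with a≤c, −a<b≤a
reduced forms (3, 2, 3) vs (2, 0, 4) ⇒ inequivalent

no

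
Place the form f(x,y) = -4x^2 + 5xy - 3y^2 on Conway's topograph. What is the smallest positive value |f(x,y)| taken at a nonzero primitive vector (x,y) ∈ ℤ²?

translate: b→3 (≡-5 mod 8), so (4,-5,3)→(4,3,2)
flip: (4,3,2)→(2,-3,4)
translate: b→1 (≡-3 mod 4), so (2,-3,4)→(2,1,3)
reduced (well bottom): (2,1,3) with a≤c, −a<b≤a
well minimum |f| = |-2| = 2 (negative-definite)

2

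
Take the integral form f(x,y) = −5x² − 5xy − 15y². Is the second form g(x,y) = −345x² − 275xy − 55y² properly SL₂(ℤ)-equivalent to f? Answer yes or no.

D₁ = -275, D₂ = -275
f is negative-definite; reduce −f:
−f: reduced (well bottom): (5,5,15) with a≤c, −a<b≤a
flip sign back: reduced form of f is (-5,-5,-15)
g is negative-definite; reduce −g:
−g: flip: (345,275,55)→(55,-275,345)
−g: translate: b→55 (≡-275 mod 110), so (55,-275,345)→(55,55,15)
−g: flip: (55,55,15)→(15,-55,55)
−g: translate: b→5 (≡-55 mod 30), so (15,-55,55)→(15,5,5)
−g: flip: (15,5,5)→(5,-5,15)
−g: translate: b→5 (≡-5 mod 10), so (5,-5,15)→(5,5,15)
−g: reduced (well bottom): (5,5,15) with a≤c, −a<b≤a
flip sign back: reduced form of g is (-5,-5,-15)
reduced forms (-5, -5, -15) vs (-5, -5, -15) ⇒ equivalent

yes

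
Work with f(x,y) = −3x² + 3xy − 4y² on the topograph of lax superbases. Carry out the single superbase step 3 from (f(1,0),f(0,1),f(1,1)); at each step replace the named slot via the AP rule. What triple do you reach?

start (-3,-4,-4) = (f(1,0),f(0,1),f(1,1))
replace slot 3: 2·((-3)+(-4)) − (-4) = -10 → (-3,-4,-10)

-3,-4,-10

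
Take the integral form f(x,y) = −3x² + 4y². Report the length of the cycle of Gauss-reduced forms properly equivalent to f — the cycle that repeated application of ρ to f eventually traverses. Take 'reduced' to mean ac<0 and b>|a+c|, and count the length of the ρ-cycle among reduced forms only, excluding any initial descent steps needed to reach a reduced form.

D = 48, ⌊√D⌋ = 6
descent: ρ → (4,0,-3)
descent: ρ → (-3,6,1)  [lands on river]
river: ρ → (1,6,-3)
ρ-cycle length = 2 (tail of 2 descent steps not counted)

2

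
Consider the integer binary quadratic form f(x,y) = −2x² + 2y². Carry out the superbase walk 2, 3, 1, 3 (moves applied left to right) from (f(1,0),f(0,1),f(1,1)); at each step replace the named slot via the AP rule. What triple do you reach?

start (-2,2,0) = (f(1,0),f(0,1),f(1,1))
replace slot 2: 2·((-2)+0) − 2 = -6 → (-2,-6,0)
replace slot 3: 2·((-2)+(-6)) − 0 = -16 → (-2,-6,-16)
replace slot 1: 2·((-6)+(-16)) − (-2) = -42 → (-42,-6,-16)
replace slot 3: 2·((-42)+(-6)) − (-16) = -80 → (-42,-6,-80)

-42,-6,-80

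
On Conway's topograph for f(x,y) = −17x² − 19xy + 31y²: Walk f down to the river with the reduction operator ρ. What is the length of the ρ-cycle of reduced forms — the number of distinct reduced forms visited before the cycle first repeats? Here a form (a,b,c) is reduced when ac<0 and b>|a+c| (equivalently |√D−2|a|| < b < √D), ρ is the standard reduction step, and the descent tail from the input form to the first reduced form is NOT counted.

D = 2469, ⌊√D⌋ = 49
descent: ρ → (31,19,-17)  [lands on river]
river: ρ → (-17,49,1)
river: ρ → (1,49,-17)
river: ρ → (-17,19,31)
river: ρ → (31,43,-5)
river: ρ → (-5,47,13)
river: ρ → (13,31,-29)
river: ρ → (-29,27,15)
river: ρ → (15,33,-23)
river: ρ → (-23,13,25)
river: ρ → (25,37,-11)
river: ρ → (-11,29,37)
river: ρ → (37,45,-3)
river: ρ → (-3,45,37)
river: ρ → (37,29,-11)
river: ρ → (-11,37,25)
river: ρ → (25,13,-23)
river: ρ → (-23,33,15)
river: ρ → (15,27,-29)
river: ρ → (-29,31,13)
river: ρ → (13,47,-5)
river: ρ → (-5,43,31)
ρ-cycle length = 22 (tail of 1 descent step not counted)

22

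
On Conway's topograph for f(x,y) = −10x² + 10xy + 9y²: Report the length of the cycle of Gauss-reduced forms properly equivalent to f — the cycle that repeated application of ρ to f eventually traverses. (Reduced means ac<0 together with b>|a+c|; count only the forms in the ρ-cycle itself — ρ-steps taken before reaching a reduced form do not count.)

D = 460, ⌊√D⌋ = 21
river: ρ → (9,8,-11)
river: ρ → (-11,14,6)
river: ρ → (6,10,-15)
river: ρ → (-15,20,1)
river: ρ → (1,20,-15)
river: ρ → (-15,10,6)
river: ρ → (6,14,-11)
river: ρ → (-11,8,9)
river: ρ → (9,10,-10)
river: ρ → (-10,10,9)
ρ-cycle length = 10 (tail of 0 descent steps not counted)

10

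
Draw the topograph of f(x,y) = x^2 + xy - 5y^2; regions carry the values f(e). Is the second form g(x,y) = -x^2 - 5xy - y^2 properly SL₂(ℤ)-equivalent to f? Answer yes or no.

D₁ = 21, D₂ = 21
river cycle of f (length 2): (1, 3, -3), (-3, 3, 1)
river cycle of g (length 2): (-1, 3, 3), (3, 3, -1)
cycles differ ⇒ inequivalent

no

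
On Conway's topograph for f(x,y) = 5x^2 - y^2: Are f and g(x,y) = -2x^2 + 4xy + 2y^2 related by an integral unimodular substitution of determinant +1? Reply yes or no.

D₁ = 20, D₂ = 32
discriminants differ ⇒ not SL₂(ℤ)-equivalent

no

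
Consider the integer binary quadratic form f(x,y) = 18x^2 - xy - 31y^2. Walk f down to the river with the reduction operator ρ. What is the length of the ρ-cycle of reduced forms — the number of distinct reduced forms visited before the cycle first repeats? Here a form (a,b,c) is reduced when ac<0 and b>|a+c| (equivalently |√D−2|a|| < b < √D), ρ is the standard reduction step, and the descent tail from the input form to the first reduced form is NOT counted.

D = 2233, ⌊√D⌋ = 47
descent: ρ → (-31,1,18)
descent: ρ → (18,35,-14)  [lands on river]
river: ρ → (-14,21,32)
river: ρ → (32,43,-3)
river: ρ → (-3,47,2)
river: ρ → (2,45,-26)
river: ρ → (-26,7,21)
river: ρ → (21,35,-12)
river: ρ → (-12,37,18)
ρ-cycle length = 8 (tail of 2 descent steps not counted)

8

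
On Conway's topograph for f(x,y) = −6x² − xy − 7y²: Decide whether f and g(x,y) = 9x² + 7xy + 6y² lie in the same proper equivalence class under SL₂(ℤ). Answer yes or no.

D₁ = -167, D₂ = -167
f is negative-definite; reduce −f:
−f: reduced (well bottom): (6,1,7) with a≤c, −a<b≤a
flip sign back: reduced form of f is (-6,-1,-7)
g: flip: (9,7,6)→(6,-7,9)
g: translate: b→5 (≡-7 mod 12), so (6,-7,9)→(6,5,8)
g: reduced (well bottom): (6,5,8) with a≤c, −a<b≤a
reduced forms (-6, -1, -7) vs (6, 5, 8) ⇒ inequivalent

no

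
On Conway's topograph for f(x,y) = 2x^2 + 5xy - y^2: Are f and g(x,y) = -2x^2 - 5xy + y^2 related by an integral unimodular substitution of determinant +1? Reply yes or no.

D₁ = 33, D₂ = 33
river cycle of f (length 4): (-1, 5, 2), (2, 3, -3), (-3, 3, 2), (2, 5, -1)
river cycle of g (length 4): (1, 5, -2), (-2, 3, 3), (3, 3, -2), (-2, 5, 1)
cycles differ ⇒ inequivalent

no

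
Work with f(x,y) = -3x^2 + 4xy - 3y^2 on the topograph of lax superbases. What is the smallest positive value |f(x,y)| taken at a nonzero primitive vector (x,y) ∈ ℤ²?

translate: b→2 (≡-4 mod 6), so (3,-4,3)→(3,2,2)
flip: (3,2,2)→(2,-2,3)
translate: b→2 (≡-2 mod 4), so (2,-2,3)→(2,2,3)
reduced (well bottom): (2,2,3) with a≤c, −a<b≤a
well minimum |f| = |-2| = 2 (negative-definite)

2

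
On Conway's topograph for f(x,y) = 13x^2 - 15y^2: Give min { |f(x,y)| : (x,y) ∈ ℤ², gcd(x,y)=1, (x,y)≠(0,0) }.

descent: ρ → (-15,0,13)
descent: ρ → (13,26,-2)  [lands on river]
river: ρ → (-2,26,13)
closes: descent 2, river 2
min |a| on river = 2

2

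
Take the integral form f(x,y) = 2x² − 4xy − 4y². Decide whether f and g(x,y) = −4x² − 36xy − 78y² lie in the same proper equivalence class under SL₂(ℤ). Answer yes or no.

D₁ = 48, D₂ = 48
river cycle of f (length 2): (-4, 4, 2), (2, 4, -4)
river cycle of g (length 2): (-4, 4, 2), (2, 4, -4)
cycles coincide ⇒ equivalent

yes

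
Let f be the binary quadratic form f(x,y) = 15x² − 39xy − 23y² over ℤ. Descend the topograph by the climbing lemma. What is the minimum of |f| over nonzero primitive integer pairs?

descent: ρ → (-23,39,15)  [lands on river]
river: ρ → (15,51,-5)
river: ρ → (-5,49,25)
river: ρ → (25,51,-3)
river: ρ → (-3,51,25)
river: ρ → (25,49,-5)
river: ρ → (-5,51,15)
river: ρ → (15,39,-23)
river: ρ → (-23,53,1)
river: ρ → (1,53,-23)
closes: descent 1, river 10
min |a| on river = 1

1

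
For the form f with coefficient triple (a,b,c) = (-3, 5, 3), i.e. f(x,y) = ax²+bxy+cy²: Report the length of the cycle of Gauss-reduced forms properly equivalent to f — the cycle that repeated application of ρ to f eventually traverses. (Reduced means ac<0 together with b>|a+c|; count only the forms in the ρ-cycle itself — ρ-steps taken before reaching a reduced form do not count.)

D = 61, ⌊√D⌋ = 7
river: ρ → (3,7,-1)
river: ρ → (-1,7,3)
river: ρ → (3,5,-3)
river: ρ → (-3,7,1)
river: ρ → (1,7,-3)
river: ρ → (-3,5,3)
ρ-cycle length = 6 (tail of 0 descent steps not counted)

6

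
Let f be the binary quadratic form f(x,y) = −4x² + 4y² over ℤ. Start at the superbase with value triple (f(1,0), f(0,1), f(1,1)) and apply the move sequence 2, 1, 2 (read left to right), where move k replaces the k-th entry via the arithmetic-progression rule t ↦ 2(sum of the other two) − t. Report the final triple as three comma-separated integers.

start (-4,4,0) = (f(1,0),f(0,1),f(1,1))
replace slot 2: 2·((-4)+0) − 4 = -12 → (-4,-12,0)
replace slot 1: 2·((-12)+0) − (-4) = -20 → (-20,-12,0)
replace slot 2: 2·((-20)+0) − (-12) = -28 → (-20,-28,0)

-20,-28,0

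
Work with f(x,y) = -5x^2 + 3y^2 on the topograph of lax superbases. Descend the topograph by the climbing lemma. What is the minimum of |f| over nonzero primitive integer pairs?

descent: ρ → (3,6,-2)  [lands on river]
river: ρ → (-2,6,3)
closes: descent 1, river 2
min |a| on river = 2

2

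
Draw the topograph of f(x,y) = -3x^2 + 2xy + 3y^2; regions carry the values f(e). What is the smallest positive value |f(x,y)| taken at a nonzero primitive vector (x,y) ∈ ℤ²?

river: ρ → (3,4,-2)
river: ρ → (-2,4,3)
river: ρ → (3,2,-3)
river: ρ → (-3,4,2)
river: ρ → (2,4,-3)
river: ρ → (-3,2,3)
closes: descent 0, river 6
min |a| on river = 2

2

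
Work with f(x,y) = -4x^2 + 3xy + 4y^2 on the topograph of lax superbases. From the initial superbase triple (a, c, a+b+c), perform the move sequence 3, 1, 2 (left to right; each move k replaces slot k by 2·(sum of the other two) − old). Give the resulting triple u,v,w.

start (-4,4,3) = (f(1,0),f(0,1),f(1,1))
replace slot 3: 2·((-4)+4) − 3 = -3 → (-4,4,-3)
replace slot 1: 2·(4+(-3)) − (-4) = 6 → (6,4,-3)
replace slot 2: 2·(6+(-3)) − 4 = 2 → (6,2,-3)

6,2,-3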